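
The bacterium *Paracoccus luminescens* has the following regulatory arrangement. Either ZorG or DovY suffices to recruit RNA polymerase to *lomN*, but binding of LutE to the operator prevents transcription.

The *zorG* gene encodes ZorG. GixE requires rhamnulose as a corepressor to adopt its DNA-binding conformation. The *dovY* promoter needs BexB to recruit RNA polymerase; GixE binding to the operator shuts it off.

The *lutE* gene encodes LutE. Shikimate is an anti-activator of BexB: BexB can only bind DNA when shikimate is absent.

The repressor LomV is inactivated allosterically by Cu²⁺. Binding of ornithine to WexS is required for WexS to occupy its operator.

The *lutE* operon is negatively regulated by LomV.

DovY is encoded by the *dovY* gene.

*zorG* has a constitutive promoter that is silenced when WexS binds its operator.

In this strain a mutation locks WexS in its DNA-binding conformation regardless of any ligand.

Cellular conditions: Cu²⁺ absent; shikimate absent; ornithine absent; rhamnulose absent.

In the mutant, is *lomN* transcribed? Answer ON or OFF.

WexS is constitutively active in this strain.
With repressor WexS bound, *zorG* is not transcribed.
So ZorG is not produced.
Cu²⁺ is absent, so LomV is active.
With repressor LomV bound, *lutE* is not transcribed.
So LutE is not produced.
Rhamnulose is absent, so GixE is inactive.
Shikimate is absent, so BexB is active.
No repressor is bound and BexB is active, so *dovY* is transcribed.
So DovY is produced and active.
Activator DovY is present, so *lomN* is transcribed.

ON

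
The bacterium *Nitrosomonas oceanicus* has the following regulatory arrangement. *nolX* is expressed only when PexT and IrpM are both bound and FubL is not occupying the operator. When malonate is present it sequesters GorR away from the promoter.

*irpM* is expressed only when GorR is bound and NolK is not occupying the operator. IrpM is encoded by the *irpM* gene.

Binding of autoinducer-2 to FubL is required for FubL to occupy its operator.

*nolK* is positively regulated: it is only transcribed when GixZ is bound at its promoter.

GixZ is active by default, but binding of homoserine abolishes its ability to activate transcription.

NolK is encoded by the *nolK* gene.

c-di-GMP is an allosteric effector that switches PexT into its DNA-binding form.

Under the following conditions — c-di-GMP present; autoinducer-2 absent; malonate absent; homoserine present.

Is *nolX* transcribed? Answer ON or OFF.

ON

Autoinducer-2 is absent, so FubL is inactive.
c-di-GMP is present, so PexT is active.
Malonate is absent, so GorR is active.
Homoserine is present, so GixZ is inactive.
Required activator GixZ is absent, so *nolK* is not transcribed.
So NolK is not produced.
No repressor is bound and GorR is active, so *irpM* is transcribed.
So IrpM is produced and active.
No repressor is bound and PexT and IrpM are active, so *nolX* is transcribed.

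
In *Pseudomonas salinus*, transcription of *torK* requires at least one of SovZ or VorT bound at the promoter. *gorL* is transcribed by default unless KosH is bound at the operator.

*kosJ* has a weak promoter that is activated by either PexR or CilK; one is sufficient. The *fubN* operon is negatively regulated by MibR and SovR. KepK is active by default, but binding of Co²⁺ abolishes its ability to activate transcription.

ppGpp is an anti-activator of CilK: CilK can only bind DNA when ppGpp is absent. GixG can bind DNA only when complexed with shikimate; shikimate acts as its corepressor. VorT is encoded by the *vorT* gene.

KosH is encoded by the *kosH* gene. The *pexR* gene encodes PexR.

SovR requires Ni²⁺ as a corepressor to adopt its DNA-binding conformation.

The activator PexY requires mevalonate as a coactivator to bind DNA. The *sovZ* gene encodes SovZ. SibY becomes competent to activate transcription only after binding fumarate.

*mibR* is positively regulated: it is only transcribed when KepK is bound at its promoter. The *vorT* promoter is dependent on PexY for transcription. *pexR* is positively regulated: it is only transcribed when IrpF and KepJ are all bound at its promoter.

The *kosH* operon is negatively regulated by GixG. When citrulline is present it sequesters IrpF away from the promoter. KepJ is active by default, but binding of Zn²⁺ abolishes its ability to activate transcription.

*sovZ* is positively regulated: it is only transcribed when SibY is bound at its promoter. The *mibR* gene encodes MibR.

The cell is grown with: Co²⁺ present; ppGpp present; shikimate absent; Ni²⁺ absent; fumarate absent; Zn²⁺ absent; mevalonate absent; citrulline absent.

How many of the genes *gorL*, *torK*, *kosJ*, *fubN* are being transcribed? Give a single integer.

Shikimate is absent, so GixG is inactive.
With no repressor bound, *kosH* is transcribed.
So KosH is produced and active.
With repressor KosH bound, *gorL* is not transcribed.
→ *gorL* is OFF.
Fumarate is absent, so SibY is inactive.
Required activator SibY is absent, so *sovZ* is not transcribed.
So SovZ is not produced.
Mevalonate is absent, so PexY is inactive.
Required activator PexY is absent, so *vorT* is not transcribed.
So VorT is not produced.
No activator is available at the *torK* promoter, so *torK* is not transcribed.
→ *torK* is OFF.
Citrulline is absent, so IrpF is active.
Zn²⁺ is absent, so KepJ is active.
No repressor is bound and IrpF and KepJ are active, so *pexR* is transcribed.
So PexR is produced and active.
ppGpp is present, so CilK is inactive.
Activator PexR is present, so *kosJ* is transcribed.
→ *kosJ* is ON.
Co²⁺ is present, so KepK is inactive.
Required activator KepK is absent, so *mibR* is not transcribed.
So MibR is not produced.
Ni²⁺ is absent, so SovR is inactive.
With no repressor bound, *fubN* is transcribed.
→ *fubN* is ON.
2 of the 4 genes are transcribed.

2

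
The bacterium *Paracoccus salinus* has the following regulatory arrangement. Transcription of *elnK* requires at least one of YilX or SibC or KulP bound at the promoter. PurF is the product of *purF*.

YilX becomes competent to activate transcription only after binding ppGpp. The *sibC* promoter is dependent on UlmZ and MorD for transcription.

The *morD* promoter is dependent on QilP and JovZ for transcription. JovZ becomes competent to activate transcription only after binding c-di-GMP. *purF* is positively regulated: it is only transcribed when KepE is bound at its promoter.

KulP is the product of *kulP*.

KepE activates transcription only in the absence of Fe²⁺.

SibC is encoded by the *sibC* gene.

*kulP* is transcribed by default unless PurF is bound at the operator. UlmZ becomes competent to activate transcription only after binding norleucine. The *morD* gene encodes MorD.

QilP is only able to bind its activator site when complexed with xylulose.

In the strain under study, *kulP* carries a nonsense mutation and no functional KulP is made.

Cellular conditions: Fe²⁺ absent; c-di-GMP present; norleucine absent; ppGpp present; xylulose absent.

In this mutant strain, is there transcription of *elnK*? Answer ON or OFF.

ppGpp is present, so YilX is active.
Norleucine is absent, so UlmZ is inactive.
Xylulose is absent, so QilP is inactive.
c-di-GMP is present, so JovZ is active.
Required activator QilP is absent, so *morD* is not transcribed.
So MorD is not produced.
Required activator UlmZ is absent, so *sibC* is not transcribed.
So SibC is not produced.
KulP is non-functional in this strain, so it has no effect.
Activator YilX is present, so *elnK* is transcribed.

ON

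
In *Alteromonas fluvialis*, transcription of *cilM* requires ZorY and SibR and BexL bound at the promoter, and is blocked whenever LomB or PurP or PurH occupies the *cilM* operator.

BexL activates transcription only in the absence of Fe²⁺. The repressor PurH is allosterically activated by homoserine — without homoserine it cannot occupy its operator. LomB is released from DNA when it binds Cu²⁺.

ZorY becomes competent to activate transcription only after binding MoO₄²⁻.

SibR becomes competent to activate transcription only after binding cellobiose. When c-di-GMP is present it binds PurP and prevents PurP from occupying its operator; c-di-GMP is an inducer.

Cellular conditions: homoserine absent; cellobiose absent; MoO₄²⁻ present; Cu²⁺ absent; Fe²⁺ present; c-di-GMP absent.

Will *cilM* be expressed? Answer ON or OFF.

MoO₄²⁻ is present, so ZorY is active.
Cellobiose is absent, so SibR is inactive.
Cu²⁺ is absent, so LomB is active.
c-di-GMP is absent, so PurP is active.
Fe²⁺ is present, so BexL is inactive.
Homoserine is absent, so PurH is inactive.
With repressor LomB bound, *cilM* is not transcribed.

OFF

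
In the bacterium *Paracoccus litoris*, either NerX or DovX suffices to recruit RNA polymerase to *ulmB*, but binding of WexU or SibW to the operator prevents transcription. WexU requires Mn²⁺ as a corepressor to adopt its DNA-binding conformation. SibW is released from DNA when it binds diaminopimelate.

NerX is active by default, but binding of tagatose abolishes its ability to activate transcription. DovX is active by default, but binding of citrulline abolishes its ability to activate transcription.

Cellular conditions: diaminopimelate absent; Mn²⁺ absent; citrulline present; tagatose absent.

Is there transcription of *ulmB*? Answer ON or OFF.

OFF

Mn²⁺ is absent, so WexU is inactive.
Diaminopimelate is absent, so SibW is active.
Tagatose is absent, so NerX is active.
Citrulline is present, so DovX is inactive.
With repressor SibW bound, *ulmB* is not transcribed.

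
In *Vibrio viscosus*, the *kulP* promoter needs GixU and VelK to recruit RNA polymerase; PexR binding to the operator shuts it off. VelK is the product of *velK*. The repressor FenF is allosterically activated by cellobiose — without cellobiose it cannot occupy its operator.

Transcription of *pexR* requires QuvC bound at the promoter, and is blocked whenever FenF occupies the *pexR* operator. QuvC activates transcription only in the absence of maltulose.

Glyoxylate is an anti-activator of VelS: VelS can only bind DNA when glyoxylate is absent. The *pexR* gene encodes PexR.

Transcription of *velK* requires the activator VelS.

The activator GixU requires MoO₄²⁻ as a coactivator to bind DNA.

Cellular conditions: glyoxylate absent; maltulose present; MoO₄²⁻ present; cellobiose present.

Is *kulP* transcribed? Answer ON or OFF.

ON

MoO₄²⁻ is present, so GixU is active.
Cellobiose is present, so FenF is active.
Maltulose is present, so QuvC is inactive.
With repressor FenF bound, *pexR* is not transcribed.
So PexR is not produced.
Glyoxylate is absent, so VelS is active.
No repressor is bound and VelS is active, so *velK* is transcribed.
So VelK is produced and active.
No repressor is bound and GixU and VelK are active, so *kulP* is transcribed.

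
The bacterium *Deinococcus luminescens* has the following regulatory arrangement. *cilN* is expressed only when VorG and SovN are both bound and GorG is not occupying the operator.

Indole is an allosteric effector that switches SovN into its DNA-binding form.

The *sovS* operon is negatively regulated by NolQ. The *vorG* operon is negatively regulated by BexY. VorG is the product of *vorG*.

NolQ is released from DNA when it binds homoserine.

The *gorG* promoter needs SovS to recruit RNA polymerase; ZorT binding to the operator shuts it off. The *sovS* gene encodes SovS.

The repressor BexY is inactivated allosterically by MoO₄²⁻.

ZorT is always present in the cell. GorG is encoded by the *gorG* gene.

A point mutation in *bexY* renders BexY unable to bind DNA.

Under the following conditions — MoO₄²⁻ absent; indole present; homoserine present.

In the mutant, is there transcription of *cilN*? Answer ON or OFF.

ON

BexY is non-functional in this strain, so it has no effect.
With no repressor bound, *vorG* is transcribed.
So VorG is produced and active.
Indole is present, so SovN is active.
Homoserine is present, so NolQ is inactive.
With no repressor bound, *sovS* is transcribed.
So SovS is produced and active.
ZorT is produced constitutively and is active.
With repressor ZorT bound, *gorG* is not transcribed.
So GorG is not produced.
No repressor is bound and VorG and SovN are active, so *cilN* is transcribed.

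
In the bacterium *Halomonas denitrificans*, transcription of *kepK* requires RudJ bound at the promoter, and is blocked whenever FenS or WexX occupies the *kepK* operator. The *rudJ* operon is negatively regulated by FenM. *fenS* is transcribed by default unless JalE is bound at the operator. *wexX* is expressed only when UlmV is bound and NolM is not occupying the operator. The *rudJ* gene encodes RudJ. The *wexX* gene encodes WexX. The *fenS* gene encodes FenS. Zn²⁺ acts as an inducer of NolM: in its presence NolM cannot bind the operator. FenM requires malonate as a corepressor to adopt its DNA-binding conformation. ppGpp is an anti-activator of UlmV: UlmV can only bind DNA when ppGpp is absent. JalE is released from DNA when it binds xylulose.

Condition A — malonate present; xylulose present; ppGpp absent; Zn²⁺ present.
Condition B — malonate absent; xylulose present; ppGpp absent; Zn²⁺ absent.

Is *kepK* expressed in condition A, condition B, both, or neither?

neither

Condition A:
Malonate is present, so FenM is active.
With repressor FenM bound, *rudJ* is not transcribed.
So RudJ is not produced.
Xylulose is present, so JalE is inactive.
With no repressor bound, *fenS* is transcribed.
So FenS is produced and active.
ppGpp is absent, so UlmV is active.
Zn²⁺ is present, so NolM is inactive.
No repressor is bound and UlmV is active, so *wexX* is transcribed.
So WexX is produced and active.
With repressor FenS bound, *kepK* is not transcribed.
→ *kepK* is OFF in A.
Condition B:
Malonate is absent, so FenM is inactive.
With no repressor bound, *rudJ* is transcribed.
So RudJ is produced and active.
Xylulose is present, so JalE is inactive.
With no repressor bound, *fenS* is transcribed.
So FenS is produced and active.
ppGpp is absent, so UlmV is active.
Zn²⁺ is absent, so NolM is active.
With repressor NolM bound, *wexX* is not transcribed.
So WexX is not produced.
With repressor FenS bound, *kepK* is not transcribed.
→ *kepK* is OFF in B.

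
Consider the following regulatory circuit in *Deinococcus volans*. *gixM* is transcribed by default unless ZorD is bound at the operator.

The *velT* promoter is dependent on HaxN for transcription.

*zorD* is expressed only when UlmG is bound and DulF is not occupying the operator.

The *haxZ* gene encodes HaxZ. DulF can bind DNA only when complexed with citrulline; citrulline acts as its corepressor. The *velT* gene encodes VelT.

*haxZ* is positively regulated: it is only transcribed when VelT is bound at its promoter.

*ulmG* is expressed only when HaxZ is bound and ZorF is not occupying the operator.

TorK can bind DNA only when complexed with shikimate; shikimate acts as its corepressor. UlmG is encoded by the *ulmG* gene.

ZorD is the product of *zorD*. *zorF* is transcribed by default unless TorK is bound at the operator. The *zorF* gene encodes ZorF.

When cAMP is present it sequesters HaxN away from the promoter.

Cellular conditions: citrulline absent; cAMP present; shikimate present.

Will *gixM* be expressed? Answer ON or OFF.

cAMP is present, so HaxN is inactive.
Required activator HaxN is absent, so *velT* is not transcribed.
So VelT is not produced.
Required activator VelT is absent, so *haxZ* is not transcribed.
So HaxZ is not produced.
Shikimate is present, so TorK is active.
With repressor TorK bound, *zorF* is not transcribed.
So ZorF is not produced.
Required activator HaxZ is absent, so *ulmG* is not transcribed.
So UlmG is not produced.
Citrulline is absent, so DulF is inactive.
Required activator UlmG is absent, so *zorD* is not transcribed.
So ZorD is not produced.
With no repressor bound, *gixM* is transcribed.

ON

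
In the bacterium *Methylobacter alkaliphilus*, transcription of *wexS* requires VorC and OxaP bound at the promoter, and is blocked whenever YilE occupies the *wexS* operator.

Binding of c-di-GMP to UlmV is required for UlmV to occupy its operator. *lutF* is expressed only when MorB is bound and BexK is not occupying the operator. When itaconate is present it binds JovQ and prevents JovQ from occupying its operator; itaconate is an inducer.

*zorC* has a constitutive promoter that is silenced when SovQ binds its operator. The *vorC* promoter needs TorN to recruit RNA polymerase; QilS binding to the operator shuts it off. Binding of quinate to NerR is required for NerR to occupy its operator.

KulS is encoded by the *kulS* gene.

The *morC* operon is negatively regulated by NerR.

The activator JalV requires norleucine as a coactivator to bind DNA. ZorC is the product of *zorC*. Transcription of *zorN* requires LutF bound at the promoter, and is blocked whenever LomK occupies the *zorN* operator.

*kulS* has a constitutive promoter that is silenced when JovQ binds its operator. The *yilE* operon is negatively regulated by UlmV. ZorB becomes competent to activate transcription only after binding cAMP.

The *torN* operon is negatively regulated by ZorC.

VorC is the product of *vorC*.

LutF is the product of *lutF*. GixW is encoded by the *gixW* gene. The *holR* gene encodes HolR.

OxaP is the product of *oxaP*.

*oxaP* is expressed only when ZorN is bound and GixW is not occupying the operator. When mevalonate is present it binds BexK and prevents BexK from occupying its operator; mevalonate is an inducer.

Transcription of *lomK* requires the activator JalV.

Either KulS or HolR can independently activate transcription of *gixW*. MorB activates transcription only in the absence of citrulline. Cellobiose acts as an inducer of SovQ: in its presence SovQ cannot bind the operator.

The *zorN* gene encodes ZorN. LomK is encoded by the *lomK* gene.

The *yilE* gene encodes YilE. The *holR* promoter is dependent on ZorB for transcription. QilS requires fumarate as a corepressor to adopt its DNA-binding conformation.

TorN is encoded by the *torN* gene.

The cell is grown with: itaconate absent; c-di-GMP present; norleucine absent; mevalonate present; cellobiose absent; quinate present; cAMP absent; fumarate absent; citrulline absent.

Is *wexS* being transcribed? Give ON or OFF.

Cellobiose is absent, so SovQ is active.
With repressor SovQ bound, *zorC* is not transcribed.
So ZorC is not produced.
With no repressor bound, *torN* is transcribed.
So TorN is produced and active.
Fumarate is absent, so QilS is inactive.
No repressor is bound and TorN is active, so *vorC* is transcribed.
So VorC is produced and active.
Itaconate is absent, so JovQ is active.
With repressor JovQ bound, *kulS* is not transcribed.
So KulS is not produced.
cAMP is absent, so ZorB is inactive.
Required activator ZorB is absent, so *holR* is not transcribed.
So HolR is not produced.
No activator is available at the *gixW* promoter, so *gixW* is not transcribed.
So GixW is not produced.
Norleucine is absent, so JalV is inactive.
Required activator JalV is absent, so *lomK* is not transcribed.
So LomK is not produced.
Mevalonate is present, so BexK is inactive.
Citrulline is absent, so MorB is active.
No repressor is bound and MorB is active, so *lutF* is transcribed.
So LutF is produced and active.
No repressor is bound and LutF is active, so *zorN* is transcribed.
So ZorN is produced and active.
No repressor is bound and ZorN is active, so *oxaP* is transcribed.
So OxaP is produced and active.
c-di-GMP is present, so UlmV is active.
With repressor UlmV bound, *yilE* is not transcribed.
So YilE is not produced.
No repressor is bound and VorC and OxaP are active, so *wexS* is transcribed.

ON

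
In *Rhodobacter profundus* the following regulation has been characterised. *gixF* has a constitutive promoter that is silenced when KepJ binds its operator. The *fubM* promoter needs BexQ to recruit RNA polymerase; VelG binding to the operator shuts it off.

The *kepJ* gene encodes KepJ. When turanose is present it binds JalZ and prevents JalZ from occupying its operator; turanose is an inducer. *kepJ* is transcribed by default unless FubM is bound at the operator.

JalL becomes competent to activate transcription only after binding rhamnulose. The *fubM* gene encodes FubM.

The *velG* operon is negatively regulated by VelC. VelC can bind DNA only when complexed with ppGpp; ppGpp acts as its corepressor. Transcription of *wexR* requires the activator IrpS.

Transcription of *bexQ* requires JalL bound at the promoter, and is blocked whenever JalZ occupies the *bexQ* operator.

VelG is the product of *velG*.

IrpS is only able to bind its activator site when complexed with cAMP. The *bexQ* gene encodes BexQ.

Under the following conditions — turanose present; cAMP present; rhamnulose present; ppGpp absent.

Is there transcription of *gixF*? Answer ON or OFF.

OFF

ppGpp is absent, so VelC is inactive.
With no repressor bound, *velG* is transcribed.
So VelG is produced and active.
Rhamnulose is present, so JalL is active.
Turanose is present, so JalZ is inactive.
No repressor is bound and JalL is active, so *bexQ* is transcribed.
So BexQ is produced and active.
With repressor VelG bound, *fubM* is not transcribed.
So FubM is not produced.
With no repressor bound, *kepJ* is transcribed.
So KepJ is produced and active.
With repressor KepJ bound, *gixF* is not transcribed.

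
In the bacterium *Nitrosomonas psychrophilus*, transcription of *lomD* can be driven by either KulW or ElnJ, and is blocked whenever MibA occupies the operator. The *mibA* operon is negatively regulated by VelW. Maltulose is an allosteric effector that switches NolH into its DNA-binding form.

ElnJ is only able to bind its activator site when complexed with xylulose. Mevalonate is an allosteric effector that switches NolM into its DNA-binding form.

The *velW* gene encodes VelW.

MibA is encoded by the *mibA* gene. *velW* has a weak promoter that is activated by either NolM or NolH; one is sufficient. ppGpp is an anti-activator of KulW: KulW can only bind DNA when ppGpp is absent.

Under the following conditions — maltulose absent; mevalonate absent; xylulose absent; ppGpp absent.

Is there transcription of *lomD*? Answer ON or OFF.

OFF

ppGpp is absent, so KulW is active.
Xylulose is absent, so ElnJ is inactive.
Mevalonate is absent, so NolM is inactive.
Maltulose is absent, so NolH is inactive.
No activator is available at the *velW* promoter, so *velW* is not transcribed.
So VelW is not produced.
With no repressor bound, *mibA* is transcribed.
So MibA is produced and active.
With repressor MibA bound, *lomD* is not transcribed.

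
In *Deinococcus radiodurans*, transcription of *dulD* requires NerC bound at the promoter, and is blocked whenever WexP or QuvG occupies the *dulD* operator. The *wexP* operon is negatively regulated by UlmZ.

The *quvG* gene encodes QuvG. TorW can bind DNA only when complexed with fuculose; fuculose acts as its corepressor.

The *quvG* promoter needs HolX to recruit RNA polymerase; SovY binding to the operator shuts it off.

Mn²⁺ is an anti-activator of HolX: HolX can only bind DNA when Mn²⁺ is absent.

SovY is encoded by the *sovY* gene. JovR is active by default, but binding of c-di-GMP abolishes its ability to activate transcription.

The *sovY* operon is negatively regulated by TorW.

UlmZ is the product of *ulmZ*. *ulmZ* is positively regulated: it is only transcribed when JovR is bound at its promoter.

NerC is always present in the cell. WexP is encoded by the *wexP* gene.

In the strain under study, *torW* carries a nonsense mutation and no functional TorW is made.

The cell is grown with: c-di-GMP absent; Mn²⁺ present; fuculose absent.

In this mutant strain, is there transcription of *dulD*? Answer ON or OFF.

c-di-GMP is absent, so JovR is active.
No repressor is bound and JovR is active, so *ulmZ* is transcribed.
So UlmZ is produced and active.
With repressor UlmZ bound, *wexP* is not transcribed.
So WexP is not produced.
NerC is produced constitutively and is active.
Mn²⁺ is present, so HolX is inactive.
TorW is non-functional in this strain, so it has no effect.
With no repressor bound, *sovY* is transcribed.
So SovY is produced and active.
With repressor SovY bound, *quvG* is not transcribed.
So QuvG is not produced.
No repressor is bound and NerC is active, so *dulD* is transcribed.

ON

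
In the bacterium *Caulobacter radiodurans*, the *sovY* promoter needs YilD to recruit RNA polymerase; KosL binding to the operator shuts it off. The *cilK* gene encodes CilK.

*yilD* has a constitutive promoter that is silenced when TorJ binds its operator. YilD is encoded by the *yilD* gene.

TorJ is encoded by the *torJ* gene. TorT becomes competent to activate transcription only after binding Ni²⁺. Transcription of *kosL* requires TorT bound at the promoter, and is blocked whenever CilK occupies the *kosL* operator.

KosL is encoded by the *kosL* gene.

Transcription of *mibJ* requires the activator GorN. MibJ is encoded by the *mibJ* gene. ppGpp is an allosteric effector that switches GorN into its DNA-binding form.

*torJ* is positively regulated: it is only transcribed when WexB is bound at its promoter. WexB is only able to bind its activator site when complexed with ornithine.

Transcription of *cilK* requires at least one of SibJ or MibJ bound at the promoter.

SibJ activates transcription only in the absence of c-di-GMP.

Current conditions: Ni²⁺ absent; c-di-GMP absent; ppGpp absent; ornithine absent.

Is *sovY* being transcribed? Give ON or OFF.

Ni²⁺ is absent, so TorT is inactive.
c-di-GMP is absent, so SibJ is active.
ppGpp is absent, so GorN is inactive.
Required activator GorN is absent, so *mibJ* is not transcribed.
So MibJ is not produced.
Activator SibJ is present, so *cilK* is transcribed.
So CilK is produced and active.
With repressor CilK bound, *kosL* is not transcribed.
So KosL is not produced.
Ornithine is absent, so WexB is inactive.
Required activator WexB is absent, so *torJ* is not transcribed.
So TorJ is not produced.
With no repressor bound, *yilD* is transcribed.
So YilD is produced and active.
No repressor is bound and YilD is active, so *sovY* is transcribed.

ON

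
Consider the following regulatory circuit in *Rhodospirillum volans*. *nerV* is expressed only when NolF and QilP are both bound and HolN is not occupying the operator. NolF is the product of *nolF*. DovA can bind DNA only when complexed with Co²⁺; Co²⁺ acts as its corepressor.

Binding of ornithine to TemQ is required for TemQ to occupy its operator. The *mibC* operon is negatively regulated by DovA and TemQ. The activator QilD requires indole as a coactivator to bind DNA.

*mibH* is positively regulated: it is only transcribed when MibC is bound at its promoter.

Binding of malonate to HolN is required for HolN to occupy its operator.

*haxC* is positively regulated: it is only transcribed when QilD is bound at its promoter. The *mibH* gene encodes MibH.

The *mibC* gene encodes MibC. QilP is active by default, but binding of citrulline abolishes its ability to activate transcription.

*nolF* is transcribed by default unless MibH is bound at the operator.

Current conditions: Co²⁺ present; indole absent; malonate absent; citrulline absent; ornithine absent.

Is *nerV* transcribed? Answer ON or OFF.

ON

Malonate is absent, so HolN is inactive.
Co²⁺ is present, so DovA is active.
Ornithine is absent, so TemQ is inactive.
With repressor DovA bound, *mibC* is not transcribed.
So MibC is not produced.
Required activator MibC is absent, so *mibH* is not transcribed.
So MibH is not produced.
With no repressor bound, *nolF* is transcribed.
So NolF is produced and active.
Citrulline is absent, so QilP is active.
No repressor is bound and NolF and QilP are active, so *nerV* is transcribed.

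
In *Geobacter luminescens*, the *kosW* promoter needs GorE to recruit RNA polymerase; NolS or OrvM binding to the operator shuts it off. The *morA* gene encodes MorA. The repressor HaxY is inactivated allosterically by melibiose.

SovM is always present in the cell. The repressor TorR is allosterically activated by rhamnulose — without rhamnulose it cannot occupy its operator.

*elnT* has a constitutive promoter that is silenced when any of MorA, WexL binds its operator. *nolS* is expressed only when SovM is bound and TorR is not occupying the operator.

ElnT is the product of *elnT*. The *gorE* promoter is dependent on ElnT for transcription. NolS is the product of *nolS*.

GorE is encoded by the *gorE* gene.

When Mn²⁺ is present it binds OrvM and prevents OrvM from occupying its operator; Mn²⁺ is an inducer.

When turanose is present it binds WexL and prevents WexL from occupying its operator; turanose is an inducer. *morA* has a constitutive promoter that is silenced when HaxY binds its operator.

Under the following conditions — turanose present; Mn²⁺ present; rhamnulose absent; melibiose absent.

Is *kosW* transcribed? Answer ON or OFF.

OFF

Rhamnulose is absent, so TorR is inactive.
SovM is produced constitutively and is active.
No repressor is bound and SovM is active, so *nolS* is transcribed.
So NolS is produced and active.
Mn²⁺ is present, so OrvM is inactive.
Melibiose is absent, so HaxY is active.
With repressor HaxY bound, *morA* is not transcribed.
So MorA is not produced.
Turanose is present, so WexL is inactive.
With no repressor bound, *elnT* is transcribed.
So ElnT is produced and active.
No repressor is bound and ElnT is active, so *gorE* is transcribed.
So GorE is produced and active.
With repressor NolS bound, *kosW* is not transcribed.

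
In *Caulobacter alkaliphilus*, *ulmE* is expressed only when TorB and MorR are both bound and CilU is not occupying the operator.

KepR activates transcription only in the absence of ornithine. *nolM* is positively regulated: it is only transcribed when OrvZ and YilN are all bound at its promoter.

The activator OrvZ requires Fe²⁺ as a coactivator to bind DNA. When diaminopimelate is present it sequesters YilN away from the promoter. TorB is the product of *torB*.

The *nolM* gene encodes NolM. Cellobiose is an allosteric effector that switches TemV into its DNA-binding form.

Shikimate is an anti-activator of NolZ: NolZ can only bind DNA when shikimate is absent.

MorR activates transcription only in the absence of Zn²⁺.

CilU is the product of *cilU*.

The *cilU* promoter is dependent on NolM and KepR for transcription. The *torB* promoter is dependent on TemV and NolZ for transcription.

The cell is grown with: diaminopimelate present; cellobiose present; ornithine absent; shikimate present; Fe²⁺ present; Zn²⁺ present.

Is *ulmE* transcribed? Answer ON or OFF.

Fe²⁺ is present, so OrvZ is active.
Diaminopimelate is present, so YilN is inactive.
Required activator YilN is absent, so *nolM* is not transcribed.
So NolM is not produced.
Ornithine is absent, so KepR is active.
Required activator NolM is absent, so *cilU* is not transcribed.
So CilU is not produced.
Cellobiose is present, so TemV is active.
Shikimate is present, so NolZ is inactive.
Required activator NolZ is absent, so *torB* is not transcribed.
So TorB is not produced.
Zn²⁺ is present, so MorR is inactive.
Required activator TorB is absent, so *ulmE* is not transcribed.

OFF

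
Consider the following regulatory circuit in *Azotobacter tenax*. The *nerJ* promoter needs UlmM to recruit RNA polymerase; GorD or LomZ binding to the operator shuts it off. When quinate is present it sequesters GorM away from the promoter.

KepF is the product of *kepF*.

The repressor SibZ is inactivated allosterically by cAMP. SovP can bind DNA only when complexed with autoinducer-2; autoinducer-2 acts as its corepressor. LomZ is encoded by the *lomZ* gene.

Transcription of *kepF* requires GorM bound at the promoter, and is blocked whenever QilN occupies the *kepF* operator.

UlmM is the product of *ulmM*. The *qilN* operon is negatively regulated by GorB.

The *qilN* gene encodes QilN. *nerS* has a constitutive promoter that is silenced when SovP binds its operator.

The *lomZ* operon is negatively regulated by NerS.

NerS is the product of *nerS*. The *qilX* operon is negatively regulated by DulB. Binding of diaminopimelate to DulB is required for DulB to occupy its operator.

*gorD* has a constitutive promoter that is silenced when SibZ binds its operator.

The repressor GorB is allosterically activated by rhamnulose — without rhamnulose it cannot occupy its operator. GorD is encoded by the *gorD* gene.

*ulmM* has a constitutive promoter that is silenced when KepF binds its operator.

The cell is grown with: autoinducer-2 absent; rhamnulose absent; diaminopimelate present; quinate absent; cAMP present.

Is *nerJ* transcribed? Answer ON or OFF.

OFF

Rhamnulose is absent, so GorB is inactive.
With no repressor bound, *qilN* is transcribed.
So QilN is produced and active.
Quinate is absent, so GorM is active.
With repressor QilN bound, *kepF* is not transcribed.
So KepF is not produced.
With no repressor bound, *ulmM* is transcribed.
So UlmM is produced and active.
cAMP is present, so SibZ is inactive.
With no repressor bound, *gorD* is transcribed.
So GorD is produced and active.
Autoinducer-2 is absent, so SovP is inactive.
With no repressor bound, *nerS* is transcribed.
So NerS is produced and active.
With repressor NerS bound, *lomZ* is not transcribed.
So LomZ is not produced.
With repressor GorD bound, *nerJ* is not transcribed.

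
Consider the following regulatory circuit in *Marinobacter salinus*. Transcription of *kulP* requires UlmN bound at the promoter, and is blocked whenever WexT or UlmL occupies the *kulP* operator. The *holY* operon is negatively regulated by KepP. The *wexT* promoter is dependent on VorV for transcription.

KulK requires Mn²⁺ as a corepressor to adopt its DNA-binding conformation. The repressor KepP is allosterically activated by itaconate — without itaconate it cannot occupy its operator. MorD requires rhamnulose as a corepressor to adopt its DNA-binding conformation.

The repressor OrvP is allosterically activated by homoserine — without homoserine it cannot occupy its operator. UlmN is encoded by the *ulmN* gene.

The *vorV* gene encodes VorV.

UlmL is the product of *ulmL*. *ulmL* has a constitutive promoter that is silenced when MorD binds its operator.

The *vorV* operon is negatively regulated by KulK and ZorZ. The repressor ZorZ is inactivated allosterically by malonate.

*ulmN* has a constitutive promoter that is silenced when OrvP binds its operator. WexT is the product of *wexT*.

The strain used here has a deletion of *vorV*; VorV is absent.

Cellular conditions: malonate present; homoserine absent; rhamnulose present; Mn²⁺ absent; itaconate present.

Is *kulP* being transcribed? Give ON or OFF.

ON

Homoserine is absent, so OrvP is inactive.
With no repressor bound, *ulmN* is transcribed.
So UlmN is produced and active.
VorV is non-functional in this strain, so it has no effect.
Required activator VorV is absent, so *wexT* is not transcribed.
So WexT is not produced.
Rhamnulose is present, so MorD is active.
With repressor MorD bound, *ulmL* is not transcribed.
So UlmL is not produced.
No repressor is bound and UlmN is active, so *kulP* is transcribed.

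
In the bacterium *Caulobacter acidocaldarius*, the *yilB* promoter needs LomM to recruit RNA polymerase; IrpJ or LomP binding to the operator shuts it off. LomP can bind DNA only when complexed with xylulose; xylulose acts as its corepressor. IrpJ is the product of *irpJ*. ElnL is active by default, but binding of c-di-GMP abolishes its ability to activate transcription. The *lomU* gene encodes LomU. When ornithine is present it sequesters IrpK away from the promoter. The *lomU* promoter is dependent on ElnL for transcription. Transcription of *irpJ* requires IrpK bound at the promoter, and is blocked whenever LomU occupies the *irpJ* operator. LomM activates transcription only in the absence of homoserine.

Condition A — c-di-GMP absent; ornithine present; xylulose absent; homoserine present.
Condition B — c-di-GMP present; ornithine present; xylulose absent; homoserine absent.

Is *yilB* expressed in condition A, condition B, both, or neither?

B only

Condition A:
c-di-GMP is absent, so ElnL is active.
No repressor is bound and ElnL is active, so *lomU* is transcribed.
So LomU is produced and active.
Ornithine is present, so IrpK is inactive.
With repressor LomU bound, *irpJ* is not transcribed.
So IrpJ is not produced.
Xylulose is absent, so LomP is inactive.
Homoserine is present, so LomM is inactive.
Required activator LomM is absent, so *yilB* is not transcribed.
→ *yilB* is OFF in A.
Condition B:
c-di-GMP is present, so ElnL is inactive.
Required activator ElnL is absent, so *lomU* is not transcribed.
So LomU is not produced.
Ornithine is present, so IrpK is inactive.
Required activator IrpK is absent, so *irpJ* is not transcribed.
So IrpJ is not produced.
Xylulose is absent, so LomP is inactive.
Homoserine is absent, so LomM is active.
No repressor is bound and LomM is active, so *yilB* is transcribed.
→ *yilB* is ON in B.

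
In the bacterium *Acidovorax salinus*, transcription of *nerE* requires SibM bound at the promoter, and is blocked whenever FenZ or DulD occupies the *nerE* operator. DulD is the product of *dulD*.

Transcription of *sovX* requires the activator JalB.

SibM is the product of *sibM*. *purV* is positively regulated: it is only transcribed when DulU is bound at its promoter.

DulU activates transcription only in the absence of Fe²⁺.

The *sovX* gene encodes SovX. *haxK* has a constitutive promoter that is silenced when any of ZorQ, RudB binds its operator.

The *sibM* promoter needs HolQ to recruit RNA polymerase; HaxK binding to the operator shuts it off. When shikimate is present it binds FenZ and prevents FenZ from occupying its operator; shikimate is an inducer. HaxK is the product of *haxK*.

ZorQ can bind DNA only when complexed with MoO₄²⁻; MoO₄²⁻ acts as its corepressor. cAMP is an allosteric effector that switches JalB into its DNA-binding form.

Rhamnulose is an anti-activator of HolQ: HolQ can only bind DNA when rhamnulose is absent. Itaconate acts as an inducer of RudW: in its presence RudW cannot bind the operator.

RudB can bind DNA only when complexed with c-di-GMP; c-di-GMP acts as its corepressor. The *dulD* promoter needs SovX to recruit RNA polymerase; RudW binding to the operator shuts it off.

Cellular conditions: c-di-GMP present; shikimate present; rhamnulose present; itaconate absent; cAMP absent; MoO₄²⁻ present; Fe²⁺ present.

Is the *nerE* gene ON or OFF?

OFF

MoO₄²⁻ is present, so ZorQ is active.
c-di-GMP is present, so RudB is active.
With repressor ZorQ bound, *haxK* is not transcribed.
So HaxK is not produced.
Rhamnulose is present, so HolQ is inactive.
Required activator HolQ is absent, so *sibM* is not transcribed.
So SibM is not produced.
Shikimate is present, so FenZ is inactive.
Itaconate is absent, so RudW is active.
cAMP is absent, so JalB is inactive.
Required activator JalB is absent, so *sovX* is not transcribed.
So SovX is not produced.
With repressor RudW bound, *dulD* is not transcribed.
So DulD is not produced.
Required activator SibM is absent, so *nerE* is not transcribed.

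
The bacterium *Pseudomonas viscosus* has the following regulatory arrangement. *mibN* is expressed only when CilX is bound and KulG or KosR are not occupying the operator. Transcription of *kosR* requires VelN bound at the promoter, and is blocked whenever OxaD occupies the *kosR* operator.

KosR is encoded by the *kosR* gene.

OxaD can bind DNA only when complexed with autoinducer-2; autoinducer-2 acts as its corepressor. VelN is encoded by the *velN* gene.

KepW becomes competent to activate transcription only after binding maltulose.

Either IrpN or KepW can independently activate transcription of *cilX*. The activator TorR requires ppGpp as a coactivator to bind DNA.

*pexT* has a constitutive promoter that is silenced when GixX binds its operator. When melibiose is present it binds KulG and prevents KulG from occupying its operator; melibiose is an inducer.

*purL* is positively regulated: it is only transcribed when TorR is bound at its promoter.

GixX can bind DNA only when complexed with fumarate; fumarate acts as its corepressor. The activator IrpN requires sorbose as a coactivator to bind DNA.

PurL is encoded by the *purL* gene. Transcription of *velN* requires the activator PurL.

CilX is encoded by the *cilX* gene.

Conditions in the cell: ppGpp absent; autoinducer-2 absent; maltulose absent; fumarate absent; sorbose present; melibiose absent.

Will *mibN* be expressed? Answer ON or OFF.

OFF

Melibiose is absent, so KulG is active.
Sorbose is present, so IrpN is active.
Maltulose is absent, so KepW is inactive.
Activator IrpN is present, so *cilX* is transcribed.
So CilX is produced and active.
Autoinducer-2 is absent, so OxaD is inactive.
ppGpp is absent, so TorR is inactive.
Required activator TorR is absent, so *purL* is not transcribed.
So PurL is not produced.
Required activator PurL is absent, so *velN* is not transcribed.
So VelN is not produced.
Required activator VelN is absent, so *kosR* is not transcribed.
So KosR is not produced.
With repressor KulG bound, *mibN* is not transcribed.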